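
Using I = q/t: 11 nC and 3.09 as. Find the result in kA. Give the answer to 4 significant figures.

(11e-9) / (3.09e-18) = 3.55987e9 A

3560000 kA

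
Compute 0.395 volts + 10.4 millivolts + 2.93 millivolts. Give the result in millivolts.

In millivolts:
  0.395 volts = 0.395 × 10³ millivolts = 395
  10.4 millivolts → 10.4
  2.93 millivolts → 2.93
Sum: 395 + 10.4 + 2.93 = 408.33

408.33 millivolts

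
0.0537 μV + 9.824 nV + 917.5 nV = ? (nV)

981.024 nV

In nV:
  0.0537 μV = 0.0537 × 10^3 nV = 53.7
  9.824 nV → 9.824
  917.5 nV → 917.5
Sum: 53.7 + 9.824 + 917.5 = 981.024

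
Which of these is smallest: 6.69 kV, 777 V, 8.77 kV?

6.69 kV = 6690 V
777 V = 777 V
8.77 kV = 8770 V

777 V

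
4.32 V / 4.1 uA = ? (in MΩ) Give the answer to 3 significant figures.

(4.32) / (4.1e-6) = 1.0537e6 Ω

1.05 MΩ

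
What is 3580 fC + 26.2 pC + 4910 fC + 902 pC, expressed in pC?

In pC:
  3580 fC = 3580 × 10^-3 pC = 3.58
  26.2 pC → 26.2
  4910 fC = 4910 × 10^-3 pC = 4.91
  902 pC → 902
Sum: 3.58 + 26.2 + 4.91 + 902 = 936.69

936.69 pC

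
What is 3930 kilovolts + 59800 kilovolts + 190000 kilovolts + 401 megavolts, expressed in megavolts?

In megavolts:
  3930 kilovolts = 3930 × 10⁻³ megavolts = 3.93
  59800 kilovolts = 59800 × 10⁻³ megavolts = 59.8
  190000 kilovolts = 190000 × 10⁻³ megavolts = 190
  401 megavolts → 401
Sum: 3.93 + 59.8 + 190 + 401 = 654.73

654.73 megavolts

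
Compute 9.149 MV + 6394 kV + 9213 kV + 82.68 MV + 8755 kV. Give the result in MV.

116.191 MV

In MV:
  9.149 MV → 9.149
  6394 kV = 6394 × 10⁻³ MV = 6.394
  9213 kV = 9213 × 10⁻³ MV = 9.213
  82.68 MV → 82.68
  8755 kV = 8755 × 10⁻³ MV = 8.755
Sum: 9.149 + 6.394 + 9.213 + 82.68 + 8.755 = 116.191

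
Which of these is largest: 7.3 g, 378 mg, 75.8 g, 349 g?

7.3 g = 7.3 g
378 mg = 0.378 g
75.8 g = 75.8 g
349 g = 349 g

349 g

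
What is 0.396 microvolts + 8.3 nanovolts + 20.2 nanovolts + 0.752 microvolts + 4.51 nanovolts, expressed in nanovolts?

In nanovolts:
  0.396 microvolts = 0.396 × 10³ nanovolts = 396
  8.3 nanovolts → 8.3
  20.2 nanovolts → 20.2
  0.752 microvolts = 0.752 × 10³ nanovolts = 752
  4.51 nanovolts → 4.51
Sum: 396 + 8.3 + 20.2 + 752 + 4.51 = 1181.01

1181.01 nanovolts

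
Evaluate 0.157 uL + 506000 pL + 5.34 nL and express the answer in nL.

668.34 nL

In nL:
  0.157 uL = 0.157 × 10^3 nL = 157
  506000 pL = 506000 × 10^-3 nL = 506
  5.34 nL → 5.34
Sum: 157 + 506 + 5.34 = 668.34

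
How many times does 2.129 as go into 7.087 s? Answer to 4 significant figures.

3329000000000000000

(7.087) / (2.129e-18) = 3.3288e18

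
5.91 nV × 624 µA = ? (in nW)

0.00368784 nW

5.91e-9 × 624e-6 = 3687.84e-15 W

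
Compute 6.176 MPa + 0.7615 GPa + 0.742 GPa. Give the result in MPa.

In MPa:
  6.176 MPa → 6.176
  0.7615 GPa = 0.7615 × 10^3 MPa = 761.5
  0.742 GPa = 0.742 × 10^3 MPa = 742
Sum: 6.176 + 761.5 + 742 = 1509.676

1509.676 MPa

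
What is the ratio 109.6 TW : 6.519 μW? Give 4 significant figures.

(109.6 × 10¹²) / (6.519 × 10⁻⁶) = 16.812 × 10¹⁸

16810000000000000000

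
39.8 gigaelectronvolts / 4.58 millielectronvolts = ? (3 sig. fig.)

8690000000000

(39.8e9) / (4.58e-3) = 8.69e12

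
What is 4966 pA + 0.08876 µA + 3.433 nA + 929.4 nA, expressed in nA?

In nA:
  4966 pA = 4966 × 10^-3 nA = 4.966
  0.08876 µA = 0.08876 × 10^3 nA = 88.76
  3.433 nA → 3.433
  929.4 nA → 929.4
Sum: 4.966 + 88.76 + 3.433 + 929.4 = 1026.559

1026.559 nA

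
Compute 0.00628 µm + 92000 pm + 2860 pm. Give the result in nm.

101.14 nm

In nm:
  0.00628 µm = 0.00628 × 10^3 nm = 6.28
  92000 pm = 92000 × 10^-3 nm = 92
  2860 pm = 2860 × 10^-3 nm = 2.86
Sum: 6.28 + 92 + 2.86 = 101.14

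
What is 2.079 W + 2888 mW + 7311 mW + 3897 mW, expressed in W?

In W:
  2.079 W → 2.079
  2888 mW = 2888 × 10⁻³ W = 2.888
  7311 mW = 7311 × 10⁻³ W = 7.311
  3897 mW = 3897 × 10⁻³ W = 3.897
Sum: 2.079 + 2.888 + 7.311 + 3.897 = 16.175

16.175 W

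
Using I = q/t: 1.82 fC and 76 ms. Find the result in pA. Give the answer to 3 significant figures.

(1.82e-15) / (76e-3) = 0.023947e-12 A

0.0239 pA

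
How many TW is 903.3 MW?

0.0009033 TW

mega = 1e6, tera = 1e12; factor is 1e-6.
903.3 × 1e-6 = 0.0009033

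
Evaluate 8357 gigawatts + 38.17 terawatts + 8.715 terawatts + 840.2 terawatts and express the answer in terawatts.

In terawatts:
  8357 gigawatts = 8357 × 10⁻³ terawatts = 8.357
  38.17 terawatts → 38.17
  8.715 terawatts → 8.715
  840.2 terawatts → 840.2
Sum: 8.357 + 38.17 + 8.715 + 840.2 = 895.442

895.442 terawatts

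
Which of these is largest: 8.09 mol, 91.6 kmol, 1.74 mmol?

8.09 mol = 8.09 mol
91.6 kmol = 91600 mol
1.74 mmol = 0.00174 mol

91.6 kmol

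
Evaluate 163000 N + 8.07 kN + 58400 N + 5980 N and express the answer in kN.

235.45 kN

In kN:
  163000 N = 163000e-3 kN = 163
  8.07 kN → 8.07
  58400 N = 58400e-3 kN = 58.4
  5980 N = 5980e-3 kN = 5.98
Sum: 163 + 8.07 + 58.4 + 5.98 = 235.45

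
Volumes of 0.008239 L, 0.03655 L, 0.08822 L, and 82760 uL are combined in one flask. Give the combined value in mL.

In mL:
  0.008239 L = 0.008239 × 10^3 mL = 8.239
  0.03655 L = 0.03655 × 10^3 mL = 36.55
  0.08822 L = 0.08822 × 10^3 mL = 88.22
  82760 uL = 82760 × 10^-3 mL = 82.76
Sum: 8.239 + 36.55 + 88.22 + 82.76 = 215.769

215.769 mL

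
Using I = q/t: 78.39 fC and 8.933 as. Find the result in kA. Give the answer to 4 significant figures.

8.775 kA

(78.39 × 10⁻¹⁵) / (8.933 × 10⁻¹⁸) = 8.77533 × 10³ A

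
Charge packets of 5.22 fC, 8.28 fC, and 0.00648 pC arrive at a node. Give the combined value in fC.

19.98 fC

In fC:
  5.22 fC → 5.22
  8.28 fC → 8.28
  0.00648 pC = 0.00648 × 10³ fC = 6.48
Sum: 5.22 + 8.28 + 6.48 = 19.98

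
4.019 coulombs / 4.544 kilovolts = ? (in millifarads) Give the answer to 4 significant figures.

0.8845 millifarads

(4.019) / (4.544 × 10³) = 0.884463 × 10⁻³ F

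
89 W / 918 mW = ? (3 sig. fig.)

96.9

(89) / (918 × 10^-3) = 0.09695 × 10^3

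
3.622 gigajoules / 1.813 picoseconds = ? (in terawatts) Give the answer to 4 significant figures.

1998000000 terawatts

(3.622e9) / (1.813e-12) = 1.99779e21 W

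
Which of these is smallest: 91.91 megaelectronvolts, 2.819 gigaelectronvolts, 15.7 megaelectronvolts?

91.91 megaelectronvolts = 91910000 electronvolts
2.819 gigaelectronvolts = 2819000000 electronvolts
15.7 megaelectronvolts = 15700000 electronvolts

15.7 megaelectronvolts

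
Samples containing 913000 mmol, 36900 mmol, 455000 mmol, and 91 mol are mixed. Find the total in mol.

In mol:
  913000 mmol = 913000 × 10⁻³ mol = 913
  36900 mmol = 36900 × 10⁻³ mol = 36.9
  455000 mmol = 455000 × 10⁻³ mol = 455
  91 mol → 91
Sum: 913 + 36.9 + 455 + 91 = 1495.9

1495.9 mol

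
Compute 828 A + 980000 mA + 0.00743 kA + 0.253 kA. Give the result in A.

In A:
  828 A → 828
  980000 mA = 980000e-3 A = 980
  0.00743 kA = 0.00743e3 A = 7.43
  0.253 kA = 0.253e3 A = 253
Sum: 828 + 980 + 7.43 + 253 = 2068.43

2068.43 A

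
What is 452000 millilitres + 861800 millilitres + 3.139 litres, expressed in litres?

1316.939 litres

In litres:
  452000 millilitres = 452000e-3 litres = 452
  861800 millilitres = 861800e-3 litres = 861.8
  3.139 litres → 3.139
Sum: 452 + 861.8 + 3.139 = 1316.939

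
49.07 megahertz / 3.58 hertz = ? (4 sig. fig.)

13710000

(49.07 × 10⁶) / (3.58) = 13.707 × 10⁶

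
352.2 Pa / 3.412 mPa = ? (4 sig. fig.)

103200

(352.2) / (3.412 × 10⁻³) = 103.22 × 10³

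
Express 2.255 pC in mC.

pico = 1e-12, milli = 1e-3; factor is 1e-9.
2.255 × 1e-9 = 0.000000002255

0.000000002255 mC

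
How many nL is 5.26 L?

(no prefix) = 10⁰, nano = 10⁻⁹; factor is 10⁹.
5.26 × 10⁹ = 5260000000

5260000000 nL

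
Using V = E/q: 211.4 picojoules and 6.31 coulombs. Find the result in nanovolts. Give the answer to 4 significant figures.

0.03350 nanovolts

(211.4 × 10^-12) / (6.31) = 33.5024 × 10^-12 V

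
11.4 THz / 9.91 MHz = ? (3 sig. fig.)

1150000

(11.4e12) / (9.91e6) = 1.15e6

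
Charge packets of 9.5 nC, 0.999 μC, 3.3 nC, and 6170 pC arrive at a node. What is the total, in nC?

In nC:
  9.5 nC → 9.5
  0.999 μC = 0.999 × 10³ nC = 999
  3.3 nC → 3.3
  6170 pC = 6170 × 10⁻³ nC = 6.17
Sum: 9.5 + 999 + 3.3 + 6.17 = 1017.97

1017.97 nC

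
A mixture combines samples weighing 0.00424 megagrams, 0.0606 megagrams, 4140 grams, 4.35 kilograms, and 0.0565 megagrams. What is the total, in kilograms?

In kilograms:
  0.00424 megagrams = 0.00424e3 kilograms = 4.24
  0.0606 megagrams = 0.0606e3 kilograms = 60.6
  4140 grams = 4140e-3 kilograms = 4.14
  4.35 kilograms → 4.35
  0.0565 megagrams = 0.0565e3 kilograms = 56.5
Sum: 4.24 + 60.6 + 4.14 + 4.35 + 56.5 = 129.83

129.83 kilograms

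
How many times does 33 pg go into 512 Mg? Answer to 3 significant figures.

(512 × 10^6) / (33 × 10^-12) = 15.52 × 10^18

15500000000000000000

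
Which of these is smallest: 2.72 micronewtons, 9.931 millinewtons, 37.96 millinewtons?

2.72 micronewtons

2.72 micronewtons = 0.00000272 newtons
9.931 millinewtons = 0.009931 newtons
37.96 millinewtons = 0.03796 newtons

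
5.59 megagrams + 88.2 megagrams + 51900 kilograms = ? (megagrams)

145.69 megagrams

In megagrams:
  5.59 megagrams → 5.59
  88.2 megagrams → 88.2
  51900 kilograms = 51900 × 10^-3 megagrams = 51.9
Sum: 5.59 + 88.2 + 51.9 = 145.69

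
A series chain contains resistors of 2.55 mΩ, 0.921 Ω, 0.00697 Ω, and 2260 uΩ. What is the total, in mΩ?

In mΩ:
  2.55 mΩ → 2.55
  0.921 Ω = 0.921 × 10³ mΩ = 921
  0.00697 Ω = 0.00697 × 10³ mΩ = 6.97
  2260 uΩ = 2260 × 10⁻³ mΩ = 2.26
Sum: 2.55 + 921 + 6.97 + 2.26 = 932.78

932.78 mΩ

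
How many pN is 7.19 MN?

mega = 10^6, pico = 10^-12; factor is 10^18.
7.19 × 10^18 = 7190000000000000000

7190000000000000000 pN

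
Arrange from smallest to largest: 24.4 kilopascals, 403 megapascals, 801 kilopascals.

24.4 kilopascals = 24400 pascals
403 megapascals = 403000000 pascals
801 kilopascals = 801000 pascals

24.4 kilopascals < 801 kilopascals < 403 megapascals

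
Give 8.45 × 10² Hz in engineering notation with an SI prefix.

845 Hz

= 845 Hz; mantissa already in [1, 1000).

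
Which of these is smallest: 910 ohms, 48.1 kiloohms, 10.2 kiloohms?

910 ohms = 910 ohms
48.1 kiloohms = 48100 ohms
10.2 kiloohms = 10200 ohms

910 ohms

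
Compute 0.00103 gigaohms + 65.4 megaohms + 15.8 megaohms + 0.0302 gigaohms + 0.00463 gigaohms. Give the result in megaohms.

117.06 megaohms

In megaohms:
  0.00103 gigaohms = 0.00103 × 10³ megaohms = 1.03
  65.4 megaohms → 65.4
  15.8 megaohms → 15.8
  0.0302 gigaohms = 0.0302 × 10³ megaohms = 30.2
  0.00463 gigaohms = 0.00463 × 10³ megaohms = 4.63
Sum: 1.03 + 65.4 + 15.8 + 30.2 + 4.63 = 117.06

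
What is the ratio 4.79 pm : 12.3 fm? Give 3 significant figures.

(4.79 × 10^-12) / (12.3 × 10^-15) = 0.3894 × 10^3

389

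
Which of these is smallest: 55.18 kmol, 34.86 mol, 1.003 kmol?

34.86 mol

55.18 kmol = 55180 mol
34.86 mol = 34.86 mol
1.003 kmol = 1003 mol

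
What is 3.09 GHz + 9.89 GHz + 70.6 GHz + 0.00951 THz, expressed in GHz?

In GHz:
  3.09 GHz → 3.09
  9.89 GHz → 9.89
  70.6 GHz → 70.6
  0.00951 THz = 0.00951 × 10³ GHz = 9.51
Sum: 3.09 + 9.89 + 70.6 + 9.51 = 93.09

93.09 GHz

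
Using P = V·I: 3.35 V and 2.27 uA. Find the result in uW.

7.6045 uW

3.35 × 2.27 × 10^-6 = 7.6045 × 10^-6 W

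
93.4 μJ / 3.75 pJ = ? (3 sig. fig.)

24900000

(93.4e-6) / (3.75e-12) = 24.91e6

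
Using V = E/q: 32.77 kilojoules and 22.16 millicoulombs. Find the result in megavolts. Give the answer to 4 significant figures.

1.479 megavolts

(32.77e3) / (22.16e-3) = 1.47879e6 V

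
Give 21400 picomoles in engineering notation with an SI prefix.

21.4 nanomoles

= 21.4 × 10^-9 moles; 10^-9 is nano.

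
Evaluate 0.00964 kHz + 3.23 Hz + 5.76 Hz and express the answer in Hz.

18.63 Hz

In Hz:
  0.00964 kHz = 0.00964 × 10^3 Hz = 9.64
  3.23 Hz → 3.23
  5.76 Hz → 5.76
Sum: 9.64 + 3.23 + 5.76 = 18.63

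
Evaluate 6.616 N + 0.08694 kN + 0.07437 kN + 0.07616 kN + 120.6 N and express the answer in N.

In N:
  6.616 N → 6.616
  0.08694 kN = 0.08694 × 10³ N = 86.94
  0.07437 kN = 0.07437 × 10³ N = 74.37
  0.07616 kN = 0.07616 × 10³ N = 76.16
  120.6 N → 120.6
Sum: 6.616 + 86.94 + 74.37 + 76.16 + 120.6 = 364.686

364.686 N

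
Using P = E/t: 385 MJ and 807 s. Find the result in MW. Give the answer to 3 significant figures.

0.477 MW

(385 × 10⁶) / (807) = 0.47708 × 10⁶ W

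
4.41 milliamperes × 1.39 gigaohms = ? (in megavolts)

4.41 × 10⁻³ × 1.39 × 10⁹ = 6.1299 × 10⁶ V

6.1299 megavolts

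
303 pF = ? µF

0.000303 µF

pico = 10⁻¹², micro = 10⁻⁶; factor is 10⁻⁶.
303 × 10⁻⁶ = 0.000303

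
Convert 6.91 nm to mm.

nano = 1e-9, milli = 1e-3; factor is 1e-6.
6.91 × 1e-6 = 0.00000691

0.00000691 mm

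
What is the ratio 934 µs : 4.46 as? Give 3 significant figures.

(934e-6) / (4.46e-18) = 209.4e12

209000000000000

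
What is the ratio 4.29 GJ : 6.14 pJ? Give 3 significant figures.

(4.29 × 10⁹) / (6.14 × 10⁻¹²) = 0.6987 × 10²¹

699000000000000000000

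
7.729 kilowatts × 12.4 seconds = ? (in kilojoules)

95.8396 kilojoules

7.729e3 × 12.4 = 95.8396e3 J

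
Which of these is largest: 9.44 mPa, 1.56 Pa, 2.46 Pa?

2.46 Pa

9.44 mPa = 0.00944 Pa
1.56 Pa = 1.56 Pa
2.46 Pa = 2.46 Pa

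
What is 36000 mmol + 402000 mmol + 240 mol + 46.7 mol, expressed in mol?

In mol:
  36000 mmol = 36000 × 10⁻³ mol = 36
  402000 mmol = 402000 × 10⁻³ mol = 402
  240 mol → 240
  46.7 mol → 46.7
Sum: 36 + 402 + 240 + 46.7 = 724.7

724.7 mol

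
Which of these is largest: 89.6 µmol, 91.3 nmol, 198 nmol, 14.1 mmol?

89.6 µmol = 0.0000896 mol
91.3 nmol = 0.0000000913 mol
198 nmol = 0.000000198 mol
14.1 mmol = 0.0141 mol

14.1 mmol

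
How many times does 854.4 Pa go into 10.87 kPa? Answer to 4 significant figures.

12.72

(10.87 × 10^3) / (854.4) = 0.012722 × 10^3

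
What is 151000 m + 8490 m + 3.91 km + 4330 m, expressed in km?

In km:
  151000 m = 151000 × 10⁻³ km = 151
  8490 m = 8490 × 10⁻³ km = 8.49
  3.91 km → 3.91
  4330 m = 4330 × 10⁻³ km = 4.33
Sum: 151 + 8.49 + 3.91 + 4.33 = 167.73

167.73 km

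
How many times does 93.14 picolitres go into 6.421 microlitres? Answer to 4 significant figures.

(6.421 × 10^-6) / (93.14 × 10^-12) = 0.068939 × 10^6

68940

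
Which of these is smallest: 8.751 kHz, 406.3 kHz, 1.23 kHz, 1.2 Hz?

1.2 Hz

8.751 kHz = 8751 Hz
406.3 kHz = 406300 Hz
1.23 kHz = 1230 Hz
1.2 Hz = 1.2 Hz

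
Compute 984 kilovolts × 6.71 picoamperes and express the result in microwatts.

984 × 10^3 × 6.71 × 10^-12 = 6602.64 × 10^-9 W

6.60264 microwatts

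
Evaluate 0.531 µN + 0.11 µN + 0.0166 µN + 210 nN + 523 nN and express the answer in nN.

1390.6 nN

In nN:
  0.531 µN = 0.531 × 10³ nN = 531
  0.11 µN = 0.11 × 10³ nN = 110
  0.0166 µN = 0.0166 × 10³ nN = 16.6
  210 nN → 210
  523 nN → 523
Sum: 531 + 110 + 16.6 + 210 + 523 = 1390.6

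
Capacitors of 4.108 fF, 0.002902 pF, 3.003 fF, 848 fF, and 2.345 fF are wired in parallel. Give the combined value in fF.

860.358 fF

In fF:
  4.108 fF → 4.108
  0.002902 pF = 0.002902 × 10³ fF = 2.902
  3.003 fF → 3.003
  848 fF → 848
  2.345 fF → 2.345
Sum: 4.108 + 2.902 + 3.003 + 848 + 2.345 = 860.358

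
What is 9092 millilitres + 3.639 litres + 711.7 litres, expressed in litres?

In litres:
  9092 millilitres = 9092 × 10⁻³ litres = 9.092
  3.639 litres → 3.639
  711.7 litres → 711.7
Sum: 9.092 + 3.639 + 711.7 = 724.431

724.431 litres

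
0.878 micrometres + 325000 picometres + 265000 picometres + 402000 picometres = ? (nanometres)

In nanometres:
  0.878 micrometres = 0.878 × 10³ nanometres = 878
  325000 picometres = 325000 × 10⁻³ nanometres = 325
  265000 picometres = 265000 × 10⁻³ nanometres = 265
  402000 picometres = 402000 × 10⁻³ nanometres = 402
Sum: 878 + 325 + 265 + 402 = 1870

1870 nanometres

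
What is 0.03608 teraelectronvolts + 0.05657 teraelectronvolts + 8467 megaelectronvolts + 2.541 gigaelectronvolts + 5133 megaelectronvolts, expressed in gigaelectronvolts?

In gigaelectronvolts:
  0.03608 teraelectronvolts = 0.03608 × 10³ gigaelectronvolts = 36.08
  0.05657 teraelectronvolts = 0.05657 × 10³ gigaelectronvolts = 56.57
  8467 megaelectronvolts = 8467 × 10⁻³ gigaelectronvolts = 8.467
  2.541 gigaelectronvolts → 2.541
  5133 megaelectronvolts = 5133 × 10⁻³ gigaelectronvolts = 5.133
Sum: 36.08 + 56.57 + 8.467 + 2.541 + 5.133 = 108.791

108.791 gigaelectronvolts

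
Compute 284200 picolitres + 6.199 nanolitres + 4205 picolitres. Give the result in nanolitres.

294.604 nanolitres

In nanolitres:
  284200 picolitres = 284200 × 10^-3 nanolitres = 284.2
  6.199 nanolitres → 6.199
  4205 picolitres = 4205 × 10^-3 nanolitres = 4.205
Sum: 284.2 + 6.199 + 4.205 = 294.604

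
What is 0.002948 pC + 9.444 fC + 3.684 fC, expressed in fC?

16.076 fC

In fC:
  0.002948 pC = 0.002948 × 10³ fC = 2.948
  9.444 fC → 9.444
  3.684 fC → 3.684
Sum: 2.948 + 9.444 + 3.684 = 16.076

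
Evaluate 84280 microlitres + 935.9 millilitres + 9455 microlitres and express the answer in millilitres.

1029.635 millilitres

In millilitres:
  84280 microlitres = 84280e-3 millilitres = 84.28
  935.9 millilitres → 935.9
  9455 microlitres = 9455e-3 millilitres = 9.455
Sum: 84.28 + 935.9 + 9.455 = 1029.635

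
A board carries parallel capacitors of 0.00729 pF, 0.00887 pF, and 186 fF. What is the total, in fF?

202.16 fF

In fF:
  0.00729 pF = 0.00729 × 10^3 fF = 7.29
  0.00887 pF = 0.00887 × 10^3 fF = 8.87
  186 fF → 186
Sum: 7.29 + 8.87 + 186 = 202.16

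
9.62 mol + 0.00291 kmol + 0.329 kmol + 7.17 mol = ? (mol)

In mol:
  9.62 mol → 9.62
  0.00291 kmol = 0.00291e3 mol = 2.91
  0.329 kmol = 0.329e3 mol = 329
  7.17 mol → 7.17
Sum: 9.62 + 2.91 + 329 + 7.17 = 348.7

348.7 mol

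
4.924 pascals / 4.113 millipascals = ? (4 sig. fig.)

(4.924) / (4.113e-3) = 1.1972e3

1197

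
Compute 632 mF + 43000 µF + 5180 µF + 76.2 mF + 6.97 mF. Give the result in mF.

In mF:
  632 mF → 632
  43000 µF = 43000e-3 mF = 43
  5180 µF = 5180e-3 mF = 5.18
  76.2 mF → 76.2
  6.97 mF → 6.97
Sum: 632 + 43 + 5.18 + 76.2 + 6.97 = 763.35

763.35 mF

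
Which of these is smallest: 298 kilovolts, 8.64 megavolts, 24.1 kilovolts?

24.1 kilovolts

298 kilovolts = 298000 volts
8.64 megavolts = 8640000 volts
24.1 kilovolts = 24100 volts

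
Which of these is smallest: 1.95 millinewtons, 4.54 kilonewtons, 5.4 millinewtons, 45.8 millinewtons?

1.95 millinewtons = 0.00195 newtons
4.54 kilonewtons = 4540 newtons
5.4 millinewtons = 0.0054 newtons
45.8 millinewtons = 0.0458 newtons

1.95 millinewtons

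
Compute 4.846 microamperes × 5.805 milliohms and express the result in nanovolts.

4.846e-6 × 5.805e-3 = 28.13103e-9 V

28.13103 nanovolts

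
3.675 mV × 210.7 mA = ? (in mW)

0.7743225 mW

3.675 × 10⁻³ × 210.7 × 10⁻³ = 774.3225 × 10⁻⁶ W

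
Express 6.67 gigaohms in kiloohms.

6670000 kiloohms

giga = 10^9, kilo = 10^3; factor is 10^6.
6.67 × 10^6 = 6670000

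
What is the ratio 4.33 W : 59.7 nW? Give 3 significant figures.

(4.33) / (59.7 × 10^-9) = 0.07253 × 10^9

72500000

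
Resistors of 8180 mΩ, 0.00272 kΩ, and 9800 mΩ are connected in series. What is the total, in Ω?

20.7 Ω

In Ω:
  8180 mΩ = 8180e-3 Ω = 8.18
  0.00272 kΩ = 0.00272e3 Ω = 2.72
  9800 mΩ = 9800e-3 Ω = 9.8
Sum: 8.18 + 2.72 + 9.8 = 20.7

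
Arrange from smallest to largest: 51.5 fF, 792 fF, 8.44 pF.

51.5 fF < 792 fF < 8.44 pF

51.5 fF = 0.0000000000000515 F
792 fF = 0.000000000000792 F
8.44 pF = 0.00000000000844 F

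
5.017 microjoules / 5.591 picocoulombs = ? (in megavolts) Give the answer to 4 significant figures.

(5.017 × 10^-6) / (5.591 × 10^-12) = 0.897335 × 10^6 V

0.8973 megavolts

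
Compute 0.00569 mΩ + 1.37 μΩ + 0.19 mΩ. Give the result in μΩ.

197.06 μΩ

In μΩ:
  0.00569 mΩ = 0.00569e3 μΩ = 5.69
  1.37 μΩ → 1.37
  0.19 mΩ = 0.19e3 μΩ = 190
Sum: 5.69 + 1.37 + 190 = 197.06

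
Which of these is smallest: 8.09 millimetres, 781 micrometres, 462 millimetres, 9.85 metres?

8.09 millimetres = 0.00809 metres
781 micrometres = 0.000781 metres
462 millimetres = 0.462 metres
9.85 metres = 9.85 metres

781 micrometres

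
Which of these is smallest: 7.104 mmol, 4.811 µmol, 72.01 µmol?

4.811 µmol

7.104 mmol = 0.007104 mol
4.811 µmol = 0.000004811 mol
72.01 µmol = 0.00007201 mol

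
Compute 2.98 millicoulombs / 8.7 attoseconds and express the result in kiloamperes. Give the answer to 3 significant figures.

343000000000 kiloamperes

(2.98e-3) / (8.7e-18) = 0.34253e15 A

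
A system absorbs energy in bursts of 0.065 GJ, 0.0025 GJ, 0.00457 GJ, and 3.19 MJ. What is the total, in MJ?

75.26 MJ

In MJ:
  0.065 GJ = 0.065 × 10^3 MJ = 65
  0.0025 GJ = 0.0025 × 10^3 MJ = 2.5
  0.00457 GJ = 0.00457 × 10^3 MJ = 4.57
  3.19 MJ → 3.19
Sum: 65 + 2.5 + 4.57 + 3.19 = 75.26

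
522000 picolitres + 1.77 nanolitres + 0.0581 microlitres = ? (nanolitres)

In nanolitres:
  522000 picolitres = 522000e-3 nanolitres = 522
  1.77 nanolitres → 1.77
  0.0581 microlitres = 0.0581e3 nanolitres = 58.1
Sum: 522 + 1.77 + 58.1 = 581.87

581.87 nanolitres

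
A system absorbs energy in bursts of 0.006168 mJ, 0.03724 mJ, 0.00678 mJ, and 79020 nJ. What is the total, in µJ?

In µJ:
  0.006168 mJ = 0.006168 × 10³ µJ = 6.168
  0.03724 mJ = 0.03724 × 10³ µJ = 37.24
  0.00678 mJ = 0.00678 × 10³ µJ = 6.78
  79020 nJ = 79020 × 10⁻³ µJ = 79.02
Sum: 6.168 + 37.24 + 6.78 + 79.02 = 129.208

129.208 µJ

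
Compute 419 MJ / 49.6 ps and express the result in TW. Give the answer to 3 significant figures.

8450000 TW

(419 × 10⁶) / (49.6 × 10⁻¹²) = 8.4476 × 10¹⁸ W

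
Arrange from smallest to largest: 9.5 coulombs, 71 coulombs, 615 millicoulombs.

615 millicoulombs < 9.5 coulombs < 71 coulombs

9.5 coulombs = 9.5 coulombs
71 coulombs = 71 coulombs
615 millicoulombs = 0.615 coulombs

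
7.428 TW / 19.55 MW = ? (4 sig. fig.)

379900

(7.428 × 10¹²) / (19.55 × 10⁶) = 0.37995 × 10⁶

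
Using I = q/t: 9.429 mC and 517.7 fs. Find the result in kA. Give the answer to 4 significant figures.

18210000 kA

(9.429 × 10^-3) / (517.7 × 10^-15) = 0.0182133 × 10^12 A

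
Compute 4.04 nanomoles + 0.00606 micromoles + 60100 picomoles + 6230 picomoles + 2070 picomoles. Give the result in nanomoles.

78.5 nanomoles

In nanomoles:
  4.04 nanomoles → 4.04
  0.00606 micromoles = 0.00606 × 10^3 nanomoles = 6.06
  60100 picomoles = 60100 × 10^-3 nanomoles = 60.1
  6230 picomoles = 6230 × 10^-3 nanomoles = 6.23
  2070 picomoles = 2070 × 10^-3 nanomoles = 2.07
Sum: 4.04 + 6.06 + 60.1 + 6.23 + 2.07 = 78.5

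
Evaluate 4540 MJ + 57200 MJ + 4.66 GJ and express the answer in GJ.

66.4 GJ

In GJ:
  4540 MJ = 4540 × 10⁻³ GJ = 4.54
  57200 MJ = 57200 × 10⁻³ GJ = 57.2
  4.66 GJ → 4.66
Sum: 4.54 + 57.2 + 4.66 = 66.4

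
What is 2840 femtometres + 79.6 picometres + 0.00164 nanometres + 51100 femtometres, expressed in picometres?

In picometres:
  2840 femtometres = 2840e-3 picometres = 2.84
  79.6 picometres → 79.6
  0.00164 nanometres = 0.00164e3 picometres = 1.64
  51100 femtometres = 51100e-3 picometres = 51.1
Sum: 2.84 + 79.6 + 1.64 + 51.1 = 135.18

135.18 picometres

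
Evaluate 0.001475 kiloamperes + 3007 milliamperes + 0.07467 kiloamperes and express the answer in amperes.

79.152 amperes

In amperes:
  0.001475 kiloamperes = 0.001475 × 10³ amperes = 1.475
  3007 milliamperes = 3007 × 10⁻³ amperes = 3.007
  0.07467 kiloamperes = 0.07467 × 10³ amperes = 74.67
Sum: 1.475 + 3.007 + 74.67 = 79.152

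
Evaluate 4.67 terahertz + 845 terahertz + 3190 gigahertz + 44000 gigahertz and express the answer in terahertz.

896.86 terahertz

In terahertz:
  4.67 terahertz → 4.67
  845 terahertz → 845
  3190 gigahertz = 3190 × 10^-3 terahertz = 3.19
  44000 gigahertz = 44000 × 10^-3 terahertz = 44
Sum: 4.67 + 845 + 3.19 + 44 = 896.86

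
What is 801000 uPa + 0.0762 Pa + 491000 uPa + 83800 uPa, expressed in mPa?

1452 mPa

In mPa:
  801000 uPa = 801000 × 10^-3 mPa = 801
  0.0762 Pa = 0.0762 × 10^3 mPa = 76.2
  491000 uPa = 491000 × 10^-3 mPa = 491
  83800 uPa = 83800 × 10^-3 mPa = 83.8
Sum: 801 + 76.2 + 491 + 83.8 = 1452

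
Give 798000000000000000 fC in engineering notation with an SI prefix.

798 C

= 798 C; mantissa already in [1, 1000).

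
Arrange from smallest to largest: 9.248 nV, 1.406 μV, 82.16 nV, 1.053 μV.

9.248 nV < 82.16 nV < 1.053 μV < 1.406 μV

9.248 nV = 0.000000009248 V
1.406 μV = 0.000001406 V
82.16 nV = 0.00000008216 V
1.053 μV = 0.000001053 V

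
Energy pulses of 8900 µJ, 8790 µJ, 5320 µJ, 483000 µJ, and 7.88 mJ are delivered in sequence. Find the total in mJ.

513.89 mJ

In mJ:
  8900 µJ = 8900e-3 mJ = 8.9
  8790 µJ = 8790e-3 mJ = 8.79
  5320 µJ = 5320e-3 mJ = 5.32
  483000 µJ = 483000e-3 mJ = 483
  7.88 mJ → 7.88
Sum: 8.9 + 8.79 + 5.32 + 483 + 7.88 = 513.89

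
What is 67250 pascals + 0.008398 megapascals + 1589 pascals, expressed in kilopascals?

77.237 kilopascals

In kilopascals:
  67250 pascals = 67250 × 10^-3 kilopascals = 67.25
  0.008398 megapascals = 0.008398 × 10^3 kilopascals = 8.398
  1589 pascals = 1589 × 10^-3 kilopascals = 1.589
Sum: 67.25 + 8.398 + 1.589 = 77.237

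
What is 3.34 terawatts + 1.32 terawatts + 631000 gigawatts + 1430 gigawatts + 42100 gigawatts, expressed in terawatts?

679.19 terawatts

In terawatts:
  3.34 terawatts → 3.34
  1.32 terawatts → 1.32
  631000 gigawatts = 631000 × 10⁻³ terawatts = 631
  1430 gigawatts = 1430 × 10⁻³ terawatts = 1.43
  42100 gigawatts = 42100 × 10⁻³ terawatts = 42.1
Sum: 3.34 + 1.32 + 631 + 1.43 + 42.1 = 679.19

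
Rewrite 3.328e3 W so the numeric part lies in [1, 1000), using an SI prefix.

3.328 kW

= 3.328e3 W; 1e3 is kilo.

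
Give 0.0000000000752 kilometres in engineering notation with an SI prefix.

75.2 nanometres

= 75.2 × 10⁻⁹ metres; 10⁻⁹ is nano.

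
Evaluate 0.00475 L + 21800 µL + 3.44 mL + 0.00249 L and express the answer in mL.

32.48 mL

In mL:
  0.00475 L = 0.00475 × 10^3 mL = 4.75
  21800 µL = 21800 × 10^-3 mL = 21.8
  3.44 mL → 3.44
  0.00249 L = 0.00249 × 10^3 mL = 2.49
Sum: 4.75 + 21.8 + 3.44 + 2.49 = 32.48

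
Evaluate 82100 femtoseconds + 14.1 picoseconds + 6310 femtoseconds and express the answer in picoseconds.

In picoseconds:
  82100 femtoseconds = 82100 × 10⁻³ picoseconds = 82.1
  14.1 picoseconds → 14.1
  6310 femtoseconds = 6310 × 10⁻³ picoseconds = 6.31
Sum: 82.1 + 14.1 + 6.31 = 102.51

102.51 picoseconds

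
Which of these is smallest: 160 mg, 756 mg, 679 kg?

160 mg = 0.16 g
756 mg = 0.756 g
679 kg = 679000 g

160 mg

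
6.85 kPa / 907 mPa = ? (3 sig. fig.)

(6.85 × 10^3) / (907 × 10^-3) = 0.007552 × 10^6

7550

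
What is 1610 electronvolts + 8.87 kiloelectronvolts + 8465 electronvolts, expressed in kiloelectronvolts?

In kiloelectronvolts:
  1610 electronvolts = 1610 × 10⁻³ kiloelectronvolts = 1.61
  8.87 kiloelectronvolts → 8.87
  8465 electronvolts = 8465 × 10⁻³ kiloelectronvolts = 8.465
Sum: 1.61 + 8.87 + 8.465 = 18.945

18.945 kiloelectronvolts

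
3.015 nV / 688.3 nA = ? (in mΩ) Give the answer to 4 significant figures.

4.380 mΩ

(3.015 × 10^-9) / (688.3 × 10^-9) = 0.00438036 Ω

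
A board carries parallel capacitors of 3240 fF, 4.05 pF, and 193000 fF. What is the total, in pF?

In pF:
  3240 fF = 3240 × 10^-3 pF = 3.24
  4.05 pF → 4.05
  193000 fF = 193000 × 10^-3 pF = 193
Sum: 3.24 + 4.05 + 193 = 200.29

200.29 pF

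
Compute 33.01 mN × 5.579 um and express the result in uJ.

0.18416279 uJ

33.01 × 10⁻³ × 5.579 × 10⁻⁶ = 184.16279 × 10⁻⁹ J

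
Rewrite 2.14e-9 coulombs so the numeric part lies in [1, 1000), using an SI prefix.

= 2.14e-9 coulombs; 1e-9 is nano.

2.14 nanocoulombs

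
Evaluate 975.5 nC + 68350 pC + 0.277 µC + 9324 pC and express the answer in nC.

In nC:
  975.5 nC → 975.5
  68350 pC = 68350e-3 nC = 68.35
  0.277 µC = 0.277e3 nC = 277
  9324 pC = 9324e-3 nC = 9.324
Sum: 975.5 + 68.35 + 277 + 9.324 = 1330.174

1330.174 nC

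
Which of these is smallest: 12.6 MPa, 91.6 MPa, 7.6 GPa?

12.6 MPa = 12600000 Pa
91.6 MPa = 91600000 Pa
7.6 GPa = 7600000000 Pa

12.6 MPa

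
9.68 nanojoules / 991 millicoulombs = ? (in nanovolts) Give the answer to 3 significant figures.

(9.68 × 10⁻⁹) / (991 × 10⁻³) = 0.0097679 × 10⁻⁶ V

9.77 nanovolts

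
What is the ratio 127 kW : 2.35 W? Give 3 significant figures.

(127 × 10^3) / (2.35) = 54.04 × 10^3

54000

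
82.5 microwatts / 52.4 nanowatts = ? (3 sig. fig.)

(82.5 × 10⁻⁶) / (52.4 × 10⁻⁹) = 1.574 × 10³

1570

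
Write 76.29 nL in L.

0.00000007629 L

nano = 10^-9, (no prefix) = 10^0; factor is 10^-9.
76.29 × 10^-9 = 0.00000007629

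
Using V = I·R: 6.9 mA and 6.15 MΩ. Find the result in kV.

6.9 × 10^-3 × 6.15 × 10^6 = 42.435 × 10^3 V

42.435 kV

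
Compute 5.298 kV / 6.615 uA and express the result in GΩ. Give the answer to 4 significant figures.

0.8009 GΩ

(5.298 × 10^3) / (6.615 × 10^-6) = 0.800907 × 10^9 Ω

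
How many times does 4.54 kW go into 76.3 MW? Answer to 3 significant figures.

(76.3e6) / (4.54e3) = 16.81e3

16800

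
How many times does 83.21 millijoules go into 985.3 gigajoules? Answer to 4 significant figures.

(985.3 × 10^9) / (83.21 × 10^-3) = 11.841 × 10^12

11840000000000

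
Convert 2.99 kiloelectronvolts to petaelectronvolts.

kilo = 10^3, peta = 10^15; factor is 10^-12.
2.99 × 10^-12 = 0.00000000000299

0.00000000000299 petaelectronvolts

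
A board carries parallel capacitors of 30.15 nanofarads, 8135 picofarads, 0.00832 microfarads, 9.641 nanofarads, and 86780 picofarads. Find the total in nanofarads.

143.026 nanofarads

In nanofarads:
  30.15 nanofarads → 30.15
  8135 picofarads = 8135 × 10^-3 nanofarads = 8.135
  0.00832 microfarads = 0.00832 × 10^3 nanofarads = 8.32
  9.641 nanofarads → 9.641
  86780 picofarads = 86780 × 10^-3 nanofarads = 86.78
Sum: 30.15 + 8.135 + 8.32 + 9.641 + 86.78 = 143.026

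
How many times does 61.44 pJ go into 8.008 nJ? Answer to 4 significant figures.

(8.008 × 10⁻⁹) / (61.44 × 10⁻¹²) = 0.13034 × 10³

130.3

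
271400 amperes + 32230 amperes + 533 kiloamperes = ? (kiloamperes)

836.63 kiloamperes

In kiloamperes:
  271400 amperes = 271400 × 10⁻³ kiloamperes = 271.4
  32230 amperes = 32230 × 10⁻³ kiloamperes = 32.23
  533 kiloamperes → 533
Sum: 271.4 + 32.23 + 533 = 836.63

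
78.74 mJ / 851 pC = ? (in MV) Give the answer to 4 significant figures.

(78.74e-3) / (851e-12) = 0.0925264e9 V

92.53 MV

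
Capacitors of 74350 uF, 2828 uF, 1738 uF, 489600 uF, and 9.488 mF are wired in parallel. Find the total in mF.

578.004 mF

In mF:
  74350 uF = 74350 × 10^-3 mF = 74.35
  2828 uF = 2828 × 10^-3 mF = 2.828
  1738 uF = 1738 × 10^-3 mF = 1.738
  489600 uF = 489600 × 10^-3 mF = 489.6
  9.488 mF → 9.488
Sum: 74.35 + 2.828 + 1.738 + 489.6 + 9.488 = 578.004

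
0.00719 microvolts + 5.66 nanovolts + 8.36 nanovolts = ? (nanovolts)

In nanovolts:
  0.00719 microvolts = 0.00719e3 nanovolts = 7.19
  5.66 nanovolts → 5.66
  8.36 nanovolts → 8.36
Sum: 7.19 + 5.66 + 8.36 = 21.21

21.21 nanovolts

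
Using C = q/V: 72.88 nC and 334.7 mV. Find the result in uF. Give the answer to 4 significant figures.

(72.88 × 10^-9) / (334.7 × 10^-3) = 0.217747 × 10^-6 F

0.2177 uF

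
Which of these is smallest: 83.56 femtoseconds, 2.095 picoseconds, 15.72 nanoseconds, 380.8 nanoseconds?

83.56 femtoseconds = 0.00000000000008356 seconds
2.095 picoseconds = 0.000000000002095 seconds
15.72 nanoseconds = 0.00000001572 seconds
380.8 nanoseconds = 0.0000003808 seconds

83.56 femtoseconds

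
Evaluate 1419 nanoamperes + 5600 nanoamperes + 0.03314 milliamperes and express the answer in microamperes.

40.159 microamperes

In microamperes:
  1419 nanoamperes = 1419 × 10^-3 microamperes = 1.419
  5600 nanoamperes = 5600 × 10^-3 microamperes = 5.6
  0.03314 milliamperes = 0.03314 × 10^3 microamperes = 33.14
Sum: 1.419 + 5.6 + 33.14 = 40.159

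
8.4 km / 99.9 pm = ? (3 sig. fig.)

84100000000000

(8.4 × 10³) / (99.9 × 10⁻¹²) = 0.08408 × 10¹⁵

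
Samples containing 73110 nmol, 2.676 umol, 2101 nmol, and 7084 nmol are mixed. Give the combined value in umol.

84.971 umol

In umol:
  73110 nmol = 73110 × 10⁻³ umol = 73.11
  2.676 umol → 2.676
  2101 nmol = 2101 × 10⁻³ umol = 2.101
  7084 nmol = 7084 × 10⁻³ umol = 7.084
Sum: 73.11 + 2.676 + 2.101 + 7.084 = 84.971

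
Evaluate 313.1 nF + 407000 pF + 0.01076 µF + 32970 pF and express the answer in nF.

In nF:
  313.1 nF → 313.1
  407000 pF = 407000e-3 nF = 407
  0.01076 µF = 0.01076e3 nF = 10.76
  32970 pF = 32970e-3 nF = 32.97
Sum: 313.1 + 407 + 10.76 + 32.97 = 763.83

763.83 nF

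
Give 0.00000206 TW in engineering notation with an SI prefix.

2.06 MW

= 2.06 × 10⁶ W; 10⁶ is mega.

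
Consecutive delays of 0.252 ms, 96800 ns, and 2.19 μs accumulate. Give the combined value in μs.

350.99 μs

In μs:
  0.252 ms = 0.252 × 10³ μs = 252
  96800 ns = 96800 × 10⁻³ μs = 96.8
  2.19 μs → 2.19
Sum: 252 + 96.8 + 2.19 = 350.99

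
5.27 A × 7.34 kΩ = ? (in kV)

5.27 × 7.34 × 10³ = 38.6818 × 10³ V

38.6818 kV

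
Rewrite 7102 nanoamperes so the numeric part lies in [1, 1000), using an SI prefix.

7.102 microamperes

= 7.102 × 10⁻⁶ amperes; 10⁻⁶ is micro.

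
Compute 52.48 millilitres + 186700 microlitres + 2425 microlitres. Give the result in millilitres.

241.605 millilitres

In millilitres:
  52.48 millilitres → 52.48
  186700 microlitres = 186700e-3 millilitres = 186.7
  2425 microlitres = 2425e-3 millilitres = 2.425
Sum: 52.48 + 186.7 + 2.425 = 241.605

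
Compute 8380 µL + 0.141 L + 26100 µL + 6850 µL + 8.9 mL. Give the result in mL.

191.23 mL

In mL:
  8380 µL = 8380 × 10^-3 mL = 8.38
  0.141 L = 0.141 × 10^3 mL = 141
  26100 µL = 26100 × 10^-3 mL = 26.1
  6850 µL = 6850 × 10^-3 mL = 6.85
  8.9 mL → 8.9
Sum: 8.38 + 141 + 26.1 + 6.85 + 8.9 = 191.23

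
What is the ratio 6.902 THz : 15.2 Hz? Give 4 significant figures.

454100000000

(6.902e12) / (15.2) = 0.45408e12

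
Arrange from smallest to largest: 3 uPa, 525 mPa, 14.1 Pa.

3 uPa = 0.000003 Pa
525 mPa = 0.525 Pa
14.1 Pa = 14.1 Pa

3 uPa < 525 mPa < 14.1 Pa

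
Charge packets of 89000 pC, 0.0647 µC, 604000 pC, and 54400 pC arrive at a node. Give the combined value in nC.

In nC:
  89000 pC = 89000e-3 nC = 89
  0.0647 µC = 0.0647e3 nC = 64.7
  604000 pC = 604000e-3 nC = 604
  54400 pC = 54400e-3 nC = 54.4
Sum: 89 + 64.7 + 604 + 54.4 = 812.1

812.1 nC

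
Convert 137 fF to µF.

femto = 1e-15, micro = 1e-6; factor is 1e-9.
137 × 1e-9 = 0.000000137

0.000000137 µF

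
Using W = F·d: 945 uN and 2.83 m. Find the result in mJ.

945e-6 × 2.83 = 2674.35e-6 J

2.67435 mJ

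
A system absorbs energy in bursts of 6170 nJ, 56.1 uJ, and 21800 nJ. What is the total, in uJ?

84.07 uJ

In uJ:
  6170 nJ = 6170 × 10^-3 uJ = 6.17
  56.1 uJ → 56.1
  21800 nJ = 21800 × 10^-3 uJ = 21.8
Sum: 6.17 + 56.1 + 21.8 = 84.07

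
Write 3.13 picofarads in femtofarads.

pico = 1e-12, femto = 1e-15; factor is 1e3.
3.13 × 1e3 = 3130

3130 femtofarads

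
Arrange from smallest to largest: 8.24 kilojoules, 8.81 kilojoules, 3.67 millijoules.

8.24 kilojoules = 8240 joules
8.81 kilojoules = 8810 joules
3.67 millijoules = 0.00367 joules

3.67 millijoules < 8.24 kilojoules < 8.81 kilojoules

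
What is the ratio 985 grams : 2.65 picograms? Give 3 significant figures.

372000000000000

(985) / (2.65 × 10^-12) = 371.7 × 10^12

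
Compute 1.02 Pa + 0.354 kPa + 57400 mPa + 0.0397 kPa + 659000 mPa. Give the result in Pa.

1111.12 Pa

In Pa:
  1.02 Pa → 1.02
  0.354 kPa = 0.354 × 10³ Pa = 354
  57400 mPa = 57400 × 10⁻³ Pa = 57.4
  0.0397 kPa = 0.0397 × 10³ Pa = 39.7
  659000 mPa = 659000 × 10⁻³ Pa = 659
Sum: 1.02 + 354 + 57.4 + 39.7 + 659 = 1111.12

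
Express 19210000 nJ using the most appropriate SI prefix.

= 19.21 × 10^-3 J; 10^-3 is milli.

19.21 mJ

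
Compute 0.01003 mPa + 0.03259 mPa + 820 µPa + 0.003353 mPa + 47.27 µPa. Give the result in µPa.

In µPa:
  0.01003 mPa = 0.01003e3 µPa = 10.03
  0.03259 mPa = 0.03259e3 µPa = 32.59
  820 µPa → 820
  0.003353 mPa = 0.003353e3 µPa = 3.353
  47.27 µPa → 47.27
Sum: 10.03 + 32.59 + 820 + 3.353 + 47.27 = 913.243

913.243 µPa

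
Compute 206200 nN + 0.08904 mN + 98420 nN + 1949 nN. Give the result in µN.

In µN:
  206200 nN = 206200 × 10⁻³ µN = 206.2
  0.08904 mN = 0.08904 × 10³ µN = 89.04
  98420 nN = 98420 × 10⁻³ µN = 98.42
  1949 nN = 1949 × 10⁻³ µN = 1.949
Sum: 206.2 + 89.04 + 98.42 + 1.949 = 395.609

395.609 µN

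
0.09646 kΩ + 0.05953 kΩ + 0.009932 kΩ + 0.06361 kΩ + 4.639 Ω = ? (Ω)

In Ω:
  0.09646 kΩ = 0.09646 × 10³ Ω = 96.46
  0.05953 kΩ = 0.05953 × 10³ Ω = 59.53
  0.009932 kΩ = 0.009932 × 10³ Ω = 9.932
  0.06361 kΩ = 0.06361 × 10³ Ω = 63.61
  4.639 Ω → 4.639
Sum: 96.46 + 59.53 + 9.932 + 63.61 + 4.639 = 234.171

234.171 Ω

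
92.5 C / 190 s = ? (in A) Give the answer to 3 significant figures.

0.487 A

(92.5) / (190) = 0.48684 A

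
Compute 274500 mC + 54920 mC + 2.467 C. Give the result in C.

In C:
  274500 mC = 274500 × 10^-3 C = 274.5
  54920 mC = 54920 × 10^-3 C = 54.92
  2.467 C → 2.467
Sum: 274.5 + 54.92 + 2.467 = 331.887

331.887 C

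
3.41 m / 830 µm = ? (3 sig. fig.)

(3.41) / (830e-6) = 0.004108e6

4110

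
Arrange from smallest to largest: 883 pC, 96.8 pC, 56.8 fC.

56.8 fC < 96.8 pC < 883 pC

883 pC = 0.000000000883 C
96.8 pC = 0.0000000000968 C
56.8 fC = 0.0000000000000568 C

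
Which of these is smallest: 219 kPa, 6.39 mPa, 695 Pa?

6.39 mPa

219 kPa = 219000 Pa
6.39 mPa = 0.00639 Pa
695 Pa = 695 Pa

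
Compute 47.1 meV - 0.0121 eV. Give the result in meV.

35 meV

In meV:
  47.1 meV → 47.1
  0.0121 eV = 0.0121e3 meV = 12.1
Difference: 47.1 - 12.1 = 35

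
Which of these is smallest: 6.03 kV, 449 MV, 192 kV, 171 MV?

6.03 kV

6.03 kV = 6030 V
449 MV = 449000000 V
192 kV = 192000 V
171 MV = 171000000 V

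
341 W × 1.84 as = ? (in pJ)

341 × 1.84 × 10^-18 = 627.44 × 10^-18 J

0.00062744 pJ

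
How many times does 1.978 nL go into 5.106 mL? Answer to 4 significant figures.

(5.106 × 10⁻³) / (1.978 × 10⁻⁹) = 2.5814 × 10⁶

2581000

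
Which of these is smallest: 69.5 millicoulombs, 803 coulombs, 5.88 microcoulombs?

5.88 microcoulombs

69.5 millicoulombs = 0.0695 coulombs
803 coulombs = 803 coulombs
5.88 microcoulombs = 0.00000588 coulombs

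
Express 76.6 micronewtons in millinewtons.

micro = 1e-6, milli = 1e-3; factor is 1e-3.
76.6 × 1e-3 = 0.0766

0.0766 millinewtons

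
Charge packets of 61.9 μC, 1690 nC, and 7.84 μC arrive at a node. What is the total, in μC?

71.43 μC

In μC:
  61.9 μC → 61.9
  1690 nC = 1690e-3 μC = 1.69
  7.84 μC → 7.84
Sum: 61.9 + 1.69 + 7.84 = 71.43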